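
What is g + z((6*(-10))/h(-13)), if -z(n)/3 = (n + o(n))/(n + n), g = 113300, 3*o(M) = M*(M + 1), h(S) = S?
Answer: 1472844/13 ≈ 1.1330e+5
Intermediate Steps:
o(M) = M*(1 + M)/3 (o(M) = (M*(M + 1))/3 = (M*(1 + M))/3 = M*(1 + M)/3)
z(n) = -3*(n + n*(1 + n)/3)/(2*n) (z(n) = -3*(n + n*(1 + n)/3)/(n + n) = -3*(n + n*(1 + n)/3)/(2*n))
g + z((6*(-10))/h(-13)) = 113300 + (-2 - 6*(-10)/(2*(-13))) = 113300 + (-2 - (-30)*(-1)/13) = 113300 + (-2 - 1/2*60/13) = 113300 + (-2 - 30/13) = 113300 - 56/13 = 1472844/13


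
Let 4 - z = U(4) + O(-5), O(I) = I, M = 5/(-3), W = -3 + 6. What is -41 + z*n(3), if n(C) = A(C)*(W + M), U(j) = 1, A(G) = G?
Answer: -9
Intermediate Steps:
W = 3
M = -5/3 (M = 5*(-⅓) = -5/3 ≈ -1.6667)
z = 8 (z = 4 - (1 - 5) = 4 - 1*(-4) = 4 + 4 = 8)
n(C) = 4*C/3 (n(C) = C*(3 - 5/3) = C*(4/3) = 4*C/3)
-41 + z*n(3) = -41 + 8*((4/3)*3) = -41 + 8*4 = -41 + 32 = -9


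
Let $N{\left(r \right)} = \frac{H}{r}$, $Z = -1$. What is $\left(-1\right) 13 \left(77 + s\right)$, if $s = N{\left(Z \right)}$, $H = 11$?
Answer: $-858$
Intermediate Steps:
$N{\left(r \right)} = \frac{11}{r}$
$s = -11$ ($s = \frac{11}{-1} = 11 \left(-1\right) = -11$)
$\left(-1\right) 13 \left(77 + s\right) = \left(-1\right) 13 \left(77 - 11\right) = \left(-13\right) 66 = -858$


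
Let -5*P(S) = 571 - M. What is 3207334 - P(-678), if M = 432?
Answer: 16036809/5 ≈ 3.2074e+6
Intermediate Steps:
P(S) = -139/5 (P(S) = -(571 - 1*432)/5 = -(571 - 432)/5 = -1/5*139 = -139/5)
3207334 - P(-678) = 3207334 - 1*(-139/5) = 3207334 + 139/5 = 16036809/5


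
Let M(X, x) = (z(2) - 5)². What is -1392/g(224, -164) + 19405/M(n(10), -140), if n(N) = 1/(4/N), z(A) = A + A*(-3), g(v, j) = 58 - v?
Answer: 1666991/6723 ≈ 247.95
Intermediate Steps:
z(A) = -2*A (z(A) = A - 3*A = -2*A)
n(N) = N/4
M(X, x) = 81 (M(X, x) = (-2*2 - 5)² = (-4 - 5)² = (-9)² = 81)
-1392/g(224, -164) + 19405/M(n(10), -140) = -1392/(58 - 1*224) + 19405/81 = -1392/(58 - 224) + 19405*(1/81) = -1392/(-166) + 19405/81 = -1392*(-1/166) + 19405/81 = 696/83 + 19405/81 = 1666991/6723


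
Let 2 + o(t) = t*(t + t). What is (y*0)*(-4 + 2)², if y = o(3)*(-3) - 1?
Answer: 0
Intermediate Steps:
o(t) = -2 + 2*t² (o(t) = -2 + t*(t + t) = -2 + t*(2*t) = -2 + 2*t²)
y = -49 (y = (-2 + 2*3²)*(-3) - 1 = (-2 + 2*9)*(-3) - 1 = (-2 + 18)*(-3) - 1 = 16*(-3) - 1 = -48 - 1 = -49)
(y*0)*(-4 + 2)² = (-49*0)*(-4 + 2)² = 0*(-2)² = 0*4 = 0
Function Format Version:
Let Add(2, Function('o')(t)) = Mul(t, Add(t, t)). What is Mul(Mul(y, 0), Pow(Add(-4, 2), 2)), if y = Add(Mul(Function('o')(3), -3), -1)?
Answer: 0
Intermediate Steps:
Function('o')(t) = Add(-2, Mul(2, Pow(t, 2))) (Function('o')(t) = Add(-2, Mul(t, Add(t, t))) = Add(-2, Mul(t, Mul(2, t))) = Add(-2, Mul(2, Pow(t, 2))))
y = -49 (y = Add(Mul(Add(-2, Mul(2, Pow(3, 2))), -3), -1) = Add(Mul(Add(-2, Mul(2, 9)), -3), -1) = Add(Mul(Add(-2, 18), -3), -1) = Add(Mul(16, -3), -1) = Add(-48, -1) = -49)
Mul(Mul(y, 0), Pow(Add(-4, 2), 2)) = Mul(Mul(-49, 0), Pow(Add(-4, 2), 2)) = Mul(0, Pow(-2, 2)) = Mul(0, 4) = 0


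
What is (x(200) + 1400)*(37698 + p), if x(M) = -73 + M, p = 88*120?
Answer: 73689966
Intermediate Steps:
p = 10560
(x(200) + 1400)*(37698 + p) = ((-73 + 200) + 1400)*(37698 + 10560) = (127 + 1400)*48258 = 1527*48258 = 73689966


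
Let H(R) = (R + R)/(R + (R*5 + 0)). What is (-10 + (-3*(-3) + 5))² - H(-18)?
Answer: 47/3 ≈ 15.667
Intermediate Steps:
H(R) = ⅓ (H(R) = (2*R)/(R + (5*R + 0)) = (2*R)/(R + 5*R) = (2*R)/((6*R)) = (2*R)*(1/(6*R)) = ⅓)
(-10 + (-3*(-3) + 5))² - H(-18) = (-10 + (-3*(-3) + 5))² - 1*⅓ = (-10 + (9 + 5))² - ⅓ = (-10 + 14)² - ⅓ = 4² - ⅓ = 16 - ⅓ = 47/3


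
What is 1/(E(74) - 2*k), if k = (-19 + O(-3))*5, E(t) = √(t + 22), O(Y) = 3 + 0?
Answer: 5/797 - √6/6376 ≈ 0.0058894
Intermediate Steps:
O(Y) = 3
E(t) = √(22 + t)
k = -80 (k = (-19 + 3)*5 = -16*5 = -80)
1/(E(74) - 2*k) = 1/(√(22 + 74) - 2*(-80)) = 1/(√96 + 160) = 1/(4*√6 + 160) = 1/(160 + 4*√6)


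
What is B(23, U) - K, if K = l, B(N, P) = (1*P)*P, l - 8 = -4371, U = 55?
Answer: 7388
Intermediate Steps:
l = -4363 (l = 8 - 4371 = -4363)
B(N, P) = P² (B(N, P) = P*P = P²)
K = -4363
B(23, U) - K = 55² - 1*(-4363) = 3025 + 4363 = 7388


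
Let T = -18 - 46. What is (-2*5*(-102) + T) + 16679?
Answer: 17635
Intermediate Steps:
T = -64
(-2*5*(-102) + T) + 16679 = (-2*5*(-102) - 64) + 16679 = (-10*(-102) - 64) + 16679 = (1020 - 64) + 16679 = 956 + 16679 = 17635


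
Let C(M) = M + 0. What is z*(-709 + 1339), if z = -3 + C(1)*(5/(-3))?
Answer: -2940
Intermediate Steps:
C(M) = M
z = -14/3 (z = -3 + 1*(5/(-3)) = -3 + 1*(5*(-⅓)) = -3 + 1*(-5/3) = -3 - 5/3 = -14/3 ≈ -4.6667)
z*(-709 + 1339) = -14*(-709 + 1339)/3 = -14/3*630 = -2940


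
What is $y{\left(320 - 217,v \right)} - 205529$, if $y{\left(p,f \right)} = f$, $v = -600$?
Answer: $-206129$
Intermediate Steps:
$y{\left(320 - 217,v \right)} - 205529 = -600 - 205529 = -206129$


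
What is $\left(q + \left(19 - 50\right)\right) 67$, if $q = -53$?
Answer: $-5628$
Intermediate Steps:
$\left(q + \left(19 - 50\right)\right) 67 = \left(-53 + \left(19 - 50\right)\right) 67 = \left(-53 - 31\right) 67 = \left(-84\right) 67 = -5628$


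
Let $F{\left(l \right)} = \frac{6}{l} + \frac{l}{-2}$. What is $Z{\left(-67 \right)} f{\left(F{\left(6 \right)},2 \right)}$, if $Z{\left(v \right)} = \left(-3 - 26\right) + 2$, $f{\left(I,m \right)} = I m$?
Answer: $108$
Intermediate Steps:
$F{\left(l \right)} = \frac{6}{l} - \frac{l}{2}$ ($F{\left(l \right)} = \frac{6}{l} + l \left(- \frac{1}{2}\right) = \frac{6}{l} - \frac{l}{2}$)
$Z{\left(v \right)} = -27$ ($Z{\left(v \right)} = -29 + 2 = -27$)
$Z{\left(-67 \right)} f{\left(F{\left(6 \right)},2 \right)} = - 27 \left(\frac{6}{6} - 3\right) 2 = - 27 \left(6 \cdot \frac{1}{6} - 3\right) 2 = - 27 \left(1 - 3\right) 2 = - 27 \left(\left(-2\right) 2\right) = \left(-27\right) \left(-4\right) = 108$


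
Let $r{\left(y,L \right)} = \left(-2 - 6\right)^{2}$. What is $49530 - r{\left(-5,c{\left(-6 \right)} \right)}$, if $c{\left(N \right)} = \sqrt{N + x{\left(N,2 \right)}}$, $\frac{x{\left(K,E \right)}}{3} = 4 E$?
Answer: $49466$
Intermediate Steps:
$x{\left(K,E \right)} = 12 E$ ($x{\left(K,E \right)} = 3 \cdot 4 E = 12 E$)
$c{\left(N \right)} = \sqrt{24 + N}$ ($c{\left(N \right)} = \sqrt{N + 12 \cdot 2} = \sqrt{N + 24} = \sqrt{24 + N}$)
$r{\left(y,L \right)} = 64$ ($r{\left(y,L \right)} = \left(-8\right)^{2} = 64$)
$49530 - r{\left(-5,c{\left(-6 \right)} \right)} = 49530 - 64 = 49466$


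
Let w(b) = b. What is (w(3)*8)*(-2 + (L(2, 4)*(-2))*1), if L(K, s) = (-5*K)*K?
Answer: 912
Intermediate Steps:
L(K, s) = -5*K**2
(w(3)*8)*(-2 + (L(2, 4)*(-2))*1) = (3*8)*(-2 + (-5*2**2*(-2))*1) = 24*(-2 + (-5*4*(-2))*1) = 24*(-2 - 20*(-2)*1) = 24*(-2 + 40*1) = 24*(-2 + 40) = 24*38 = 912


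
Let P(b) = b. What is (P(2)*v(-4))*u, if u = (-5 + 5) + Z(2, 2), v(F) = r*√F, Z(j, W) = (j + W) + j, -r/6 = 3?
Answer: -432*I ≈ -432.0*I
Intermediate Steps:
r = -18 (r = -6*3 = -18)
Z(j, W) = W + 2*j (Z(j, W) = (W + j) + j = W + 2*j)
v(F) = -18*√F
u = 6 (u = (-5 + 5) + (2 + 2*2) = 0 + (2 + 4) = 0 + 6 = 6)
(P(2)*v(-4))*u = (2*(-36*I))*6 = -72*I*6 = -432*I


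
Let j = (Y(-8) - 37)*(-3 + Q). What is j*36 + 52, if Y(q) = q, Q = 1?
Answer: 3292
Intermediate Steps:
j = 90 (j = (-8 - 37)*(-3 + 1) = -45*(-2) = 90)
j*36 + 52 = 90*36 + 52 = 3240 + 52 = 3292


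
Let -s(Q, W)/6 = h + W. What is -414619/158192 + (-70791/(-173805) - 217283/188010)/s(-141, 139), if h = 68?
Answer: -280390247052392669/107003523249331920 ≈ -2.6204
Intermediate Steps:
s(Q, W) = -408 - 6*W (s(Q, W) = -6*(68 + W) = -408 - 6*W)
-414619/158192 + (-70791/(-173805) - 217283/188010)/s(-141, 139) = -414619/158192 + (-70791/(-173805) - 217283/188010)/(-408 - 6*139) = -414619*1/158192 + (-70791*(-1/173805) - 217283*1/188010)/(-408 - 834) = -414619/158192 + (23597/57935 - 217283/188010)/(-1242) = -414619/158192 - 1630363727/2178471870*(-1/1242) = -414619/158192 + 1630363727/2705662062540 = -280390247052392669/107003523249331920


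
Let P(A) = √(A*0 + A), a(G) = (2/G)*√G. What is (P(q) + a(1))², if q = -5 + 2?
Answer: (2 + I*√3)² ≈ 1.0 + 6.9282*I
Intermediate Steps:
q = -3
a(G) = 2/√G
P(A) = √A (P(A) = √(0 + A) = √A)
(P(q) + a(1))² = (√(-3) + 2/√1)² = (I*√3 + 2*1)² = (I*√3 + 2)² = (2 + I*√3)²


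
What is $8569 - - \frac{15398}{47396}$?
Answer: $\frac{203075861}{23698} \approx 8569.3$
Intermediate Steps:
$8569 - - \frac{15398}{47396} = 8569 - \left(-15398\right) \frac{1}{47396} = 8569 - - \frac{7699}{23698} = 8569 + \frac{7699}{23698} = \frac{203075861}{23698}$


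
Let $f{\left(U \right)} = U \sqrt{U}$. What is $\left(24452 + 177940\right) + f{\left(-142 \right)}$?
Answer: $202392 - 142 i \sqrt{142} \approx 2.0239 \cdot 10^{5} - 1692.1 i$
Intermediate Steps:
$f{\left(U \right)} = U^{\frac{3}{2}}$
$\left(24452 + 177940\right) + f{\left(-142 \right)} = \left(24452 + 177940\right) + \left(-142\right)^{\frac{3}{2}} = 202392 - 142 i \sqrt{142}$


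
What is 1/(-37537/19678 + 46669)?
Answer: 19678/918315045 ≈ 2.1428e-5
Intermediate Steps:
1/(-37537/19678 + 46669) = 1/(918315045/19678) = 19678/918315045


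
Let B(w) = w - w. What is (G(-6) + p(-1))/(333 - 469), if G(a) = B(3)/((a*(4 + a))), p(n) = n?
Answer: 1/136 ≈ 0.0073529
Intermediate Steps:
B(w) = 0
G(a) = 0 (G(a) = 0/((a*(4 + a))) = 0*(1/(a*(4 + a))) = 0)
(G(-6) + p(-1))/(333 - 469) = (0 - 1)/(333 - 469) = -1/(-136) = -1*(-1/136) = 1/136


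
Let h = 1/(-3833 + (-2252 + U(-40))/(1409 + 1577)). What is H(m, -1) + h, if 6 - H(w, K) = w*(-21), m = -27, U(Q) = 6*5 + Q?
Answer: -3211053293/5723800 ≈ -561.00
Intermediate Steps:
U(Q) = 30 + Q
H(w, K) = 6 + 21*w (H(w, K) = 6 - w*(-21) = 6 - (-21)*w = 6 + 21*w)
h = -1493/5723800 (h = 1/(-3833 + (-2252 + (30 - 40))/(1409 + 1577)) = 1/(-3833 + (-2252 - 10)/2986) = 1/(-3833 - 2262*1/2986) = 1/(-3833 - 1131/1493) = 1/(-5723800/1493) = -1493/5723800 ≈ -0.00026084)
H(m, -1) + h = (6 + 21*(-27)) - 1493/5723800 = (6 - 567) - 1493/5723800 = -561 - 1493/5723800 = -3211053293/5723800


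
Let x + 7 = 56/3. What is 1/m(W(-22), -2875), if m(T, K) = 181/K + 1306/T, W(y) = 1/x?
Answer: 8625/131415707 ≈ 6.5631e-5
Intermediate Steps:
x = 35/3 (x = -7 + 56/3 = 35/3 ≈ 11.667)
W(y) = 3/35 (W(y) = 1/(35/3) = 3/35)
1/m(W(-22), -2875) = 1/(181/(-2875) + 1306/(3/35)) = 1/(181*(-1/2875) + 1306*(35/3)) = 1/(-181/2875 + 45710/3) = 1/(131415707/8625) = 8625/131415707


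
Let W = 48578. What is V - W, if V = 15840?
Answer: -32738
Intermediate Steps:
V - W = 15840 - 1*48578 = 15840 - 48578 = -32738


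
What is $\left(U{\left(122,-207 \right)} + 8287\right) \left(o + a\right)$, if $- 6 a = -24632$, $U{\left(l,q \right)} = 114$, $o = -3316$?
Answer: $\frac{19893568}{3} \approx 6.6312 \cdot 10^{6}$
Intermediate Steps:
$a = \frac{12316}{3}$ ($a = \left(- \frac{1}{6}\right) \left(-24632\right) = \frac{12316}{3} \approx 4105.3$)
$\left(U{\left(122,-207 \right)} + 8287\right) \left(o + a\right) = \left(114 + 8287\right) \left(-3316 + \frac{12316}{3}\right) = 8401 \cdot \frac{2368}{3} = \frac{19893568}{3}$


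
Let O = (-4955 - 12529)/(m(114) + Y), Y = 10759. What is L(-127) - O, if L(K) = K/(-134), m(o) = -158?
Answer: 3689183/1420534 ≈ 2.5970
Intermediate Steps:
L(K) = -K/134 (L(K) = K*(-1/134) = -K/134)
O = -17484/10601 (O = (-4955 - 12529)/(-158 + 10759) = -17484/10601 ≈ -1.6493)
L(-127) - O = -1/134*(-127) - 1*(-17484/10601) = 127/134 + 17484/10601 = 3689183/1420534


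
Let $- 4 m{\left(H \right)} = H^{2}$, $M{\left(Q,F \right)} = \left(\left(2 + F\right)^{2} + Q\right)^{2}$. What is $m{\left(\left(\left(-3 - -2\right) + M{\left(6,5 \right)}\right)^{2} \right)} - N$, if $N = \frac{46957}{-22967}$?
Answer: $- \frac{480143911784351891}{22967} \approx -2.0906 \cdot 10^{13}$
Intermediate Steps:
$N = - \frac{46957}{22967}$ ($N = 46957 \left(- \frac{1}{22967}\right) = - \frac{46957}{22967} \approx -2.0445$)
$M{\left(Q,F \right)} = \left(Q + \left(2 + F\right)^{2}\right)^{2}$
$m{\left(H \right)} = - \frac{H^{2}}{4}$
$m{\left(\left(\left(-3 - -2\right) + M{\left(6,5 \right)}\right)^{2} \right)} - N = - \frac{\left(\left(\left(-3 - -2\right) + \left(6 + \left(2 + 5\right)^{2}\right)^{2}\right)^{2}\right)^{2}}{4} - - \frac{46957}{22967} = - \frac{\left(\left(\left(-3 + 2\right) + \left(6 + 7^{2}\right)^{2}\right)^{2}\right)^{2}}{4} + \frac{46957}{22967} = - \frac{\left(\left(-1 + \left(6 + 49\right)^{2}\right)^{2}\right)^{2}}{4} + \frac{46957}{22967} = - \frac{\left(\left(-1 + 55^{2}\right)^{2}\right)^{2}}{4} + \frac{46957}{22967} = - \frac{\left(\left(-1 + 3025\right)^{2}\right)^{2}}{4} + \frac{46957}{22967} = - \frac{\left(3024^{2}\right)^{2}}{4} + \frac{46957}{22967} = - \frac{9144576^{2}}{4} + \frac{46957}{22967} = \left(- \frac{1}{4}\right) 83623270219776 + \frac{46957}{22967} = -20905817554944 + \frac{46957}{22967} = - \frac{480143911784351891}{22967}$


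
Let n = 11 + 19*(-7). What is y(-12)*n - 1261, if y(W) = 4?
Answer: -1749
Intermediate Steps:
n = -122 (n = 11 - 133 = -122)
y(-12)*n - 1261 = 4*(-122) - 1261 = -488 - 1261 = -1749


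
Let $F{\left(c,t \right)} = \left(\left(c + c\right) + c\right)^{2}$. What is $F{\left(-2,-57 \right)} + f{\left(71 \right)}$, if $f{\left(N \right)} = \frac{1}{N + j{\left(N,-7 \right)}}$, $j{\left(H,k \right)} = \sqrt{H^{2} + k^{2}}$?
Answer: $\frac{1693}{49} + \frac{\sqrt{5090}}{49} \approx 36.007$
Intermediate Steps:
$F{\left(c,t \right)} = 9 c^{2}$ ($F{\left(c,t \right)} = \left(2 c + c\right)^{2} = \left(3 c\right)^{2} = 9 c^{2}$)
$f{\left(N \right)} = \frac{1}{N + \sqrt{49 + N^{2}}}$ ($f{\left(N \right)} = \frac{1}{N + \sqrt{N^{2} + \left(-7\right)^{2}}} = \frac{1}{N + \sqrt{N^{2} + 49}} = \frac{1}{N + \sqrt{49 + N^{2}}}$)
$F{\left(-2,-57 \right)} + f{\left(71 \right)} = 9 \left(-2\right)^{2} + \frac{1}{71 + \sqrt{49 + 71^{2}}} = 9 \cdot 4 + \frac{1}{71 + \sqrt{49 + 5041}} = 36 + \frac{1}{71 + \sqrt{5090}}$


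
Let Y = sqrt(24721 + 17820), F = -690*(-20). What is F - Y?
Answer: 13800 - sqrt(42541) ≈ 13594.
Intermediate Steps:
F = 13800
Y = sqrt(42541) ≈ 206.25
F - Y = 13800 - sqrt(42541)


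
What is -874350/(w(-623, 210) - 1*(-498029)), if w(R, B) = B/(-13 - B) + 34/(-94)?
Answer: -4582031175/2609914144 ≈ -1.7556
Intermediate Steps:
w(R, B) = -17/47 + B/(-13 - B) (w(R, B) = B/(-13 - B) + 34*(-1/94) = B/(-13 - B) - 17/47 = -17/47 + B/(-13 - B))
-874350/(w(-623, 210) - 1*(-498029)) = -874350/((-221 - 64*210)/(47*(13 + 210)) - 1*(-498029)) = -874350/((1/47)*(-221 - 13440)/223 + 498029) = -874350/((1/47)*(1/223)*(-13661) + 498029) = -874350/(-13661/10481 + 498029) = -874350/5219828288/10481 = -874350*10481/5219828288 = -4582031175/2609914144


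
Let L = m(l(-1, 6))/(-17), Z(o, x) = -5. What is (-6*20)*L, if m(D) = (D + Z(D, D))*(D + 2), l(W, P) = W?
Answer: -720/17 ≈ -42.353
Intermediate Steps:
m(D) = (-5 + D)*(2 + D) (m(D) = (D - 5)*(D + 2) = (-5 + D)*(2 + D))
L = 6/17 (L = (-10 + (-1)² - 3*(-1))/(-17) = (-10 + 1 + 3)*(-1/17) = -6*(-1/17) = 6/17 ≈ 0.35294)
(-6*20)*L = -6*20*(6/17) = -120*6/17 = -720/17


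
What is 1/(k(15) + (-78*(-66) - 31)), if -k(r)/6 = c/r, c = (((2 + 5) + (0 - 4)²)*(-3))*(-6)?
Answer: 5/24757 ≈ 0.00020196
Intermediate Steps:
c = 414 (c = ((7 + (-4)²)*(-3))*(-6) = ((7 + 16)*(-3))*(-6) = (23*(-3))*(-6) = -69*(-6) = 414)
k(r) = -2484/r
1/(k(15) + (-78*(-66) - 31)) = 1/(-2484/15 + (-78*(-66) - 31)) = 1/(-2484*1/15 + (5148 - 31)) = 1/(-828/5 + 5117) = 1/(24757/5) = 5/24757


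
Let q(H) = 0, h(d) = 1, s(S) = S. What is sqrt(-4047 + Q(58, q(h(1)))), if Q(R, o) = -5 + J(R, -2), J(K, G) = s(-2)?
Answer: I*sqrt(4054) ≈ 63.671*I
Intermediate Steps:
J(K, G) = -2
Q(R, o) = -7 (Q(R, o) = -5 - 2 = -7)
sqrt(-4047 + Q(58, q(h(1)))) = sqrt(-4047 - 7) = sqrt(-4054) = I*sqrt(4054)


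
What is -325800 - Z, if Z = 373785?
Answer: -699585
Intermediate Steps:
-325800 - Z = -325800 - 1*373785 = -325800 - 373785 = -699585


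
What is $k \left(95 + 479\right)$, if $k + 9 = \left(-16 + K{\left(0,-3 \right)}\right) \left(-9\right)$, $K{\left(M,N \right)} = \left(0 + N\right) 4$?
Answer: $139482$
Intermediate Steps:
$K{\left(M,N \right)} = 4 N$ ($K{\left(M,N \right)} = N 4 = 4 N$)
$k = 243$ ($k = -9 + \left(-16 + 4 \left(-3\right)\right) \left(-9\right) = -9 + \left(-16 - 12\right) \left(-9\right) = -9 - -252 = -9 + 252 = 243$)
$k \left(95 + 479\right) = 243 \left(95 + 479\right) = 243 \cdot 574 = 139482$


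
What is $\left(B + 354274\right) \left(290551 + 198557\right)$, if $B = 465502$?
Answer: $400958999808$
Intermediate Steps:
$\left(B + 354274\right) \left(290551 + 198557\right) = \left(465502 + 354274\right) \left(290551 + 198557\right) = 819776 \cdot 489108 = 400958999808$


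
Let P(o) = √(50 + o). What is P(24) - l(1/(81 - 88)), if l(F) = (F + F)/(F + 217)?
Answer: 1/759 + √74 ≈ 8.6036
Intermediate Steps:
l(F) = 2*F/(217 + F) (l(F) = (2*F)/(217 + F) = 2*F/(217 + F))
P(24) - l(1/(81 - 88)) = √(50 + 24) - 2/((81 - 88)*(217 + 1/(81 - 88))) = √74 - 2/((-7)*(217 + 1/(-7))) = √74 - 2*(-1)/(7*(217 - ⅐)) = √74 - 2*(-1)/(7*1518/7) = √74 - 2*(-1)*7/(7*1518) = √74 - 1*(-1/759) = √74 + 1/759 = 1/759 + √74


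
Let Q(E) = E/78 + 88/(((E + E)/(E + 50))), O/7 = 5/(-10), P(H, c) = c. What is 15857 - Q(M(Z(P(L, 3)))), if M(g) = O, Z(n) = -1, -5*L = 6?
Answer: 17954245/1092 ≈ 16442.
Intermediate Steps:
L = -6/5 (L = -⅕*6 = -6/5 ≈ -1.2000)
O = -7/2 (O = 7*(5/(-10)) = 7*(5*(-⅒)) = 7*(-½) = -7/2 ≈ -3.5000)
M(g) = -7/2
Q(E) = E/78 + 44*(50 + E)/E (Q(E) = E*(1/78) + 88/(((2*E)/(50 + E))) = E/78 + 88/((2*E/(50 + E))) = E/78 + 88*((50 + E)/(2*E)) = E/78 + 44*(50 + E)/E)
15857 - Q(M(Z(P(L, 3)))) = 15857 - (44 + 2200/(-7/2) + (1/78)*(-7/2)) = 15857 - (44 + 2200*(-2/7) - 7/156) = 15857 - (44 - 4400/7 - 7/156) = 15857 - 1*(-638401/1092) = 15857 + 638401/1092 = 17954245/1092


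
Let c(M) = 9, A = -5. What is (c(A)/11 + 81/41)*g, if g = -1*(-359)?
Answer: 452340/451 ≈ 1003.0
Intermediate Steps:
g = 359
(c(A)/11 + 81/41)*g = (9/11 + 81/41)*359 = (1260/451)*359 = 452340/451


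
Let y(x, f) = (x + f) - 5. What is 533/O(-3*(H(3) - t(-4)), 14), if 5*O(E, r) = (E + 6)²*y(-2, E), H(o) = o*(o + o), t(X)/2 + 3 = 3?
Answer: -2665/140544 ≈ -0.018962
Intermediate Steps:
t(X) = 0 (t(X) = -6 + 2*3 = -6 + 6 = 0)
H(o) = 2*o² (H(o) = o*(2*o) = 2*o²)
y(x, f) = -5 + f + x (y(x, f) = (f + x) - 5 = -5 + f + x)
O(E, r) = (6 + E)²*(-7 + E)/5 (O(E, r) = ((E + 6)²*(-5 + E - 2))/5 = ((6 + E)²*(-7 + E))/5 = (6 + E)²*(-7 + E)/5)
533/O(-3*(H(3) - t(-4)), 14) = 533/(((6 - 3*(2*3² - 1*0))²*(-7 - 3*(2*3² - 1*0))/5)) = 533/(((6 - 3*(2*9 + 0))²*(-7 - 3*(2*9 + 0))/5)) = 533/(((6 - 3*(18 + 0))²*(-7 - 3*(18 + 0))/5)) = 533/(((6 - 3*18)²*(-7 - 3*18)/5)) = 533/(((6 - 54)²*(-7 - 54)/5)) = 533/(((⅕)*(-48)²*(-61))) = 533/(((⅕)*2304*(-61))) = 533/(-140544/5) = 533*(-5/140544) = -2665/140544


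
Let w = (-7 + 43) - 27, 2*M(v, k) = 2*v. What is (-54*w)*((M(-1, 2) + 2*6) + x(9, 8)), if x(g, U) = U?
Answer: -9234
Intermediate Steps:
M(v, k) = v (M(v, k) = (2*v)/2 = v)
w = 9 (w = 36 - 27 = 9)
(-54*w)*((M(-1, 2) + 2*6) + x(9, 8)) = (-54*9)*((-1 + 2*6) + 8) = -486*((-1 + 12) + 8) = -486*(11 + 8) = -486*19 = -9234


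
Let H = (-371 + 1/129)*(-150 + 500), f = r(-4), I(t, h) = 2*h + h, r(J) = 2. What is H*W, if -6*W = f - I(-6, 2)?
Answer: -33500600/387 ≈ -86565.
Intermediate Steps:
I(t, h) = 3*h
f = 2
W = ⅔ (W = -(2 - 3*2)/6 = -(2 - 1*6)/6 = -(2 - 6)/6 = -⅙*(-4) = ⅔ ≈ 0.66667)
H = -16750300/129 (H = (-371 + 1/129)*350 = -47858/129*350 = -16750300/129 ≈ -1.2985e+5)
H*W = -16750300/129*⅔ = -33500600/387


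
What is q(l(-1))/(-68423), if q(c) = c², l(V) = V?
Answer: -1/68423 ≈ -1.4615e-5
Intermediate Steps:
q(l(-1))/(-68423) = (-1)²/(-68423) = 1*(-1/68423) = -1/68423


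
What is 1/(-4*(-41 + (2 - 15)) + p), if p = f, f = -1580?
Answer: -1/1364 ≈ -0.00073314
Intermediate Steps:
p = -1580
1/(-4*(-41 + (2 - 15)) + p) = 1/(-4*(-41 + (2 - 15)) - 1580) = 1/(-4*(-41 - 13) - 1580) = 1/(-4*(-54) - 1580) = 1/(216 - 1580) = 1/(-1364) = -1/1364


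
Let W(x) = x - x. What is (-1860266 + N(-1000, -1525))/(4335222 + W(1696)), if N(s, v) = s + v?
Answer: -1862791/4335222 ≈ -0.42969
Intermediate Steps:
W(x) = 0
(-1860266 + N(-1000, -1525))/(4335222 + W(1696)) = (-1860266 + (-1000 - 1525))/(4335222 + 0) = (-1860266 - 2525)/4335222 = -1862791*1/4335222 = -1862791/4335222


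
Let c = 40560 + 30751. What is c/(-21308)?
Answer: -71311/21308 ≈ -3.3467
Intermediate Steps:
c = 71311
c/(-21308) = 71311/(-21308) = 71311*(-1/21308) = -71311/21308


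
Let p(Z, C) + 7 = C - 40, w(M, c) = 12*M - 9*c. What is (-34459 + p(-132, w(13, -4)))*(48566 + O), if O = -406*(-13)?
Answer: -1847603016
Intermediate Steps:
w(M, c) = -9*c + 12*M
O = 5278
p(Z, C) = -47 + C (p(Z, C) = -7 + (C - 40) = -7 + (-40 + C) = -47 + C)
(-34459 + p(-132, w(13, -4)))*(48566 + O) = (-34459 + (-47 + (-9*(-4) + 12*13)))*(48566 + 5278) = (-34459 + (-47 + (36 + 156)))*53844 = (-34459 + (-47 + 192))*53844 = (-34459 + 145)*53844 = -34314*53844 = -1847603016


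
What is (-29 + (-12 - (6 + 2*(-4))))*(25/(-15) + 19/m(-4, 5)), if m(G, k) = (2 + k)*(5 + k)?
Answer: 3809/70 ≈ 54.414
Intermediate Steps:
(-29 + (-12 - (6 + 2*(-4))))*(25/(-15) + 19/m(-4, 5)) = (-29 + (-12 - (6 + 2*(-4))))*(25/(-15) + 19/(10 + 5² + 7*5)) = (-29 + (-12 - (6 - 8)))*(25*(-1/15) + 19/(10 + 25 + 35)) = (-29 + (-12 - 1*(-2)))*(-5/3 + 19/70) = (-29 + (-12 + 2))*(-5/3 + 19*(1/70)) = (-29 - 10)*(-5/3 + 19/70) = -39*(-293/210) = 3809/70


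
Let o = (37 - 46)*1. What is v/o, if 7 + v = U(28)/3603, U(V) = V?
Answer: 25193/32427 ≈ 0.77691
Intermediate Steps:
v = -25193/3603 (v = -7 + 28/3603 = -25193/3603 ≈ -6.9922)
o = -9 (o = -9*1 = -9)
v/o = -25193/3603/(-9) = -25193/3603*(-1/9) = 25193/32427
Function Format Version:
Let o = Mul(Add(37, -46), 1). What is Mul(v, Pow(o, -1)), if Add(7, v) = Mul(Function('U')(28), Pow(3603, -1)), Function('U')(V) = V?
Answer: Rational(25193, 32427) ≈ 0.77691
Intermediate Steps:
v = Rational(-25193, 3603) (v = Add(-7, Mul(28, Pow(3603, -1))) = Add(-7, Mul(28, Rational(1, 3603))) = Add(-7, Rational(28, 3603)) = Rational(-25193, 3603) ≈ -6.9922)
o = -9 (o = Mul(-9, 1) = -9)
Mul(v, Pow(o, -1)) = Mul(Rational(-25193, 3603), Pow(-9, -1)) = Mul(Rational(-25193, 3603), Rational(-1, 9)) = Rational(25193, 32427)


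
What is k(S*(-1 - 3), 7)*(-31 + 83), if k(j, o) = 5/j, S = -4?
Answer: 65/4 ≈ 16.250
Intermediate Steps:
k(S*(-1 - 3), 7)*(-31 + 83) = (5/((-4*(-1 - 3))))*(-31 + 83) = (5/((-4*(-4))))*52 = (5/16)*52 = 65/4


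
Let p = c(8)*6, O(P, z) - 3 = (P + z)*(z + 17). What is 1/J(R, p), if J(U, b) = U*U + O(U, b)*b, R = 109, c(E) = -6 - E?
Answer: 1/152329 ≈ 6.5647e-6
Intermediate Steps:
O(P, z) = 3 + (17 + z)*(P + z) (O(P, z) = 3 + (P + z)*(z + 17) = 3 + (P + z)*(17 + z) = 3 + (17 + z)*(P + z))
p = -84 (p = (-6 - 1*8)*6 = (-6 - 8)*6 = -14*6 = -84)
J(U, b) = U² + b*(3 + b² + 17*U + 17*b + U*b) (J(U, b) = U*U + (3 + b² + 17*U + 17*b + U*b)*b = U² + b*(3 + b² + 17*U + 17*b + U*b))
1/J(R, p) = 1/(109² - 84*(3 + (-84)² + 17*109 + 17*(-84) + 109*(-84))) = 1/(11881 - 84*(3 + 7056 + 1853 - 1428 - 9156)) = 1/(11881 - 84*(-1672)) = 1/(11881 + 140448) = 1/152329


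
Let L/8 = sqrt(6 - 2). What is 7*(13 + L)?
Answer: 203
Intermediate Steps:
L = 16 (L = 8*sqrt(6 - 2) = 8*sqrt(4) = 8*2 = 16)
7*(13 + L) = 7*(13 + 16) = 7*29 = 203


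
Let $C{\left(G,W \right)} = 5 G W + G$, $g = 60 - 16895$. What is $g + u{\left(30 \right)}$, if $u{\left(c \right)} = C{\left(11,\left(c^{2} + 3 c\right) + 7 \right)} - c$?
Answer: $37981$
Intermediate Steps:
$g = -16835$ ($g = 60 - 16895 = -16835$)
$C{\left(G,W \right)} = G + 5 G W$ ($C{\left(G,W \right)} = 5 G W + G = G + 5 G W$)
$u{\left(c \right)} = 396 + 55 c^{2} + 164 c$ ($u{\left(c \right)} = 11 \left(1 + 5 \left(\left(c^{2} + 3 c\right) + 7\right)\right) - c = 11 \left(1 + 5 \left(7 + c^{2} + 3 c\right)\right) - c = 11 \left(1 + \left(35 + 5 c^{2} + 15 c\right)\right) - c = 11 \left(36 + 5 c^{2} + 15 c\right) - c = \left(396 + 55 c^{2} + 165 c\right) - c = 396 + 55 c^{2} + 164 c$)
$g + u{\left(30 \right)} = -16835 + \left(396 + 55 \cdot 30^{2} + 164 \cdot 30\right) = -16835 + \left(396 + 55 \cdot 900 + 4920\right) = -16835 + \left(396 + 49500 + 4920\right) = -16835 + 54816 = 37981$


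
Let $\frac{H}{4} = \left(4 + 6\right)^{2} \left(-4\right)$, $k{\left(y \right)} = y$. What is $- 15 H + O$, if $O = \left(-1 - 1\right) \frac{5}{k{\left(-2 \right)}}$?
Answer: $24005$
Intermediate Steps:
$O = 5$ ($O = \left(-1 - 1\right) \frac{5}{-2} = - 2 \cdot 5 \left(- \frac{1}{2}\right) = \left(-2\right) \left(- \frac{5}{2}\right) = 5$)
$H = -1600$ ($H = 4 \left(4 + 6\right)^{2} \left(-4\right) = 4 \cdot 10^{2} \left(-4\right) = 4 \cdot 100 \left(-4\right) = 4 \left(-400\right) = -1600$)
$- 15 H + O = \left(-15\right) \left(-1600\right) + 5 = 24000 + 5 = 24005$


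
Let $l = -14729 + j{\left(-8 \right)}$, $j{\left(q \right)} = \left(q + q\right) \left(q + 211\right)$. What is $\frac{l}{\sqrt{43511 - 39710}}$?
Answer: $- \frac{17977 \sqrt{3801}}{3801} \approx -291.59$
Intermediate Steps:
$j{\left(q \right)} = 2 q \left(211 + q\right)$
$l = -17977$ ($l = -14729 + 2 \left(-8\right) \left(211 - 8\right) = -14729 + 2 \left(-8\right) 203 = -14729 - 3248 = -17977$)
$\frac{l}{\sqrt{43511 - 39710}} = - \frac{17977}{\sqrt{43511 - 39710}} = - \frac{17977}{\sqrt{3801}} = - 17977 \frac{\sqrt{3801}}{3801} = - \frac{17977 \sqrt{3801}}{3801}$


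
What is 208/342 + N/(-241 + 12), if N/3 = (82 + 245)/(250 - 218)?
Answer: 594361/1253088 ≈ 0.47432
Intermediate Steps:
N = 981/32 (N = 3*((82 + 245)/(250 - 218)) = 3*(327/32) = 981/32 ≈ 30.656)
208/342 + N/(-241 + 12) = 208/342 + 981/(32*(-241 + 12)) = 208*(1/342) + (981/32)/(-229) = 104/171 + (981/32)*(-1/229) = 104/171 - 981/7328 = 594361/1253088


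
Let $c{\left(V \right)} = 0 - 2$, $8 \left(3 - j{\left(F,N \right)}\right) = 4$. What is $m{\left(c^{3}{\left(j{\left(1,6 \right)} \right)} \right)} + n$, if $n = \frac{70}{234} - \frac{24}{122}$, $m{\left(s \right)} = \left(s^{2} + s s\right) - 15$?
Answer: $\frac{807212}{7137} \approx 113.1$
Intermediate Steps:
$j{\left(F,N \right)} = \frac{5}{2}$ ($j{\left(F,N \right)} = 3 - \frac{1}{2} = \frac{5}{2}$)
$c{\left(V \right)} = -2$
$m{\left(s \right)} = -15 + 2 s^{2}$ ($m{\left(s \right)} = \left(s^{2} + s^{2}\right) - 15 = 2 s^{2} - 15 = -15 + 2 s^{2}$)
$n = \frac{731}{7137}$ ($n = 70 \cdot \frac{1}{234} - \frac{12}{61} = \frac{35}{117} - \frac{12}{61} = \frac{731}{7137} \approx 0.10242$)
$m{\left(c^{3}{\left(j{\left(1,6 \right)} \right)} \right)} + n = \left(-15 + 2 \left(\left(-2\right)^{3}\right)^{2}\right) + \frac{731}{7137} = \left(-15 + 2 \left(-8\right)^{2}\right) + \frac{731}{7137} = \left(-15 + 2 \cdot 64\right) + \frac{731}{7137} = \left(-15 + 128\right) + \frac{731}{7137} = 113 + \frac{731}{7137} = \frac{807212}{7137}$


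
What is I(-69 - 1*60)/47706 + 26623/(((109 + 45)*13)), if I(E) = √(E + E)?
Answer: 26623/2002 + I*√258/47706 ≈ 13.298 + 0.00033669*I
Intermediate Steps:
I(E) = √2*√E (I(E) = √(2*E) = √2*√E)
I(-69 - 1*60)/47706 + 26623/(((109 + 45)*13)) = (√2*√(-69 - 1*60))/47706 + 26623/(((109 + 45)*13)) = (√2*√(-69 - 60))*(1/47706) + 26623/((154*13)) = (√2*√(-129))*(1/47706) + 26623/2002 = (√2*(I*√129))*(1/47706) + 26623*(1/2002) = (I*√258)*(1/47706) + 26623/2002 = I*√258/47706 + 26623/2002 = 26623/2002 + I*√258/47706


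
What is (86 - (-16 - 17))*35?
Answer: 4165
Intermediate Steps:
(86 - (-16 - 17))*35 = (86 - 1*(-33))*35 = (86 + 33)*35 = 119*35 = 4165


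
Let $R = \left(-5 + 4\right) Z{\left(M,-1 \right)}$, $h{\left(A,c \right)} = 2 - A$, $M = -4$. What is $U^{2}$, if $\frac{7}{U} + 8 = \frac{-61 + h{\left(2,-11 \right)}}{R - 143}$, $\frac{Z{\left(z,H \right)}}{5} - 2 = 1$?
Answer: $\frac{1223236}{1447209} \approx 0.84524$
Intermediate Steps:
$Z{\left(z,H \right)} = 15$ ($Z{\left(z,H \right)} = 10 + 5 \cdot 1 = 10 + 5 = 15$)
$R = -15$ ($R = \left(-5 + 4\right) 15 = \left(-1\right) 15 = -15$)
$U = - \frac{1106}{1203}$ ($U = \frac{7}{-8 + \frac{-61 + \left(2 - 2\right)}{-15 - 143}} = \frac{7}{-8 + \frac{-61 + \left(2 - 2\right)}{-158}} = \frac{7}{-8 + \left(-61 + 0\right) \left(- \frac{1}{158}\right)} = \frac{7}{-8 - - \frac{61}{158}} = \frac{7}{-8 + \frac{61}{158}} = \frac{7}{- \frac{1203}{158}} = 7 \left(- \frac{158}{1203}\right) = - \frac{1106}{1203} \approx -0.91937$)
$U^{2} = \left(- \frac{1106}{1203}\right)^{2} = \frac{1223236}{1447209}$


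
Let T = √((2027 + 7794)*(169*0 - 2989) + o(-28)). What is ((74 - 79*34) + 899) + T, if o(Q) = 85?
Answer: -1713 + 2*I*√7338721 ≈ -1713.0 + 5418.0*I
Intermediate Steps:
T = 2*I*√7338721 (T = √((2027 + 7794)*(169*0 - 2989) + 85) = √(9821*(0 - 2989) + 85) = √(9821*(-2989) + 85) = √(-29354969 + 85) = √(-29354884) = 2*I*√7338721 ≈ 5418.0*I)
((74 - 79*34) + 899) + T = ((74 - 79*34) + 899) + 2*I*√7338721 = ((74 - 2686) + 899) + 2*I*√7338721 = (-2612 + 899) + 2*I*√7338721 = -1713 + 2*I*√7338721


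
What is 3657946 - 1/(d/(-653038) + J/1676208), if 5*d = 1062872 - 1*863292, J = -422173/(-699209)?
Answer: 5033147857633458385586/1375943041983317 ≈ 3.6580e+6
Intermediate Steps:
J = 422173/699209 (J = -422173*(-1/699209) = 422173/699209 ≈ 0.60379)
d = 39916 (d = (1062872 - 1*863292)/5 = (1062872 - 863292)/5 = (⅕)*199580 = 39916)
3657946 - 1/(d/(-653038) + J/1676208) = 3657946 - 1/(39916/(-653038) + (422173/699209)/1676208) = 3657946 - 1/(39916*(-1/653038) + (422173/699209)*(1/1676208)) = 3657946 - 1/(-1174/19207 + 422173/1172019719472) = 3657946 - 1/(-1375943041983317/22510982751898704) = 3657946 - 1*(-22510982751898704/1375943041983317) = 3657946 + 22510982751898704/1375943041983317 = 5033147857633458385586/1375943041983317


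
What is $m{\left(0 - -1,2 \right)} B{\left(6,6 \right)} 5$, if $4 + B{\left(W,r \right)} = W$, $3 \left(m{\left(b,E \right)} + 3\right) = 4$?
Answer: $- \frac{50}{3} \approx -16.667$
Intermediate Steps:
$m{\left(b,E \right)} = - \frac{5}{3}$ ($m{\left(b,E \right)} = -3 + \frac{1}{3} \cdot 4 = -3 + \frac{4}{3} = - \frac{5}{3}$)
$B{\left(W,r \right)} = -4 + W$
$m{\left(0 - -1,2 \right)} B{\left(6,6 \right)} 5 = - \frac{5 \left(-4 + 6\right)}{3} \cdot 5 = \left(- \frac{5}{3}\right) 2 \cdot 5 = \left(- \frac{10}{3}\right) 5 = - \frac{50}{3}$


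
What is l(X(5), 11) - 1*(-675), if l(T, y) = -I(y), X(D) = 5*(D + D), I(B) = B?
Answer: 664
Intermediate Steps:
X(D) = 10*D (X(D) = 5*(2*D) = 10*D)
l(T, y) = -y
l(X(5), 11) - 1*(-675) = -1*11 - 1*(-675) = -11 + 675 = 664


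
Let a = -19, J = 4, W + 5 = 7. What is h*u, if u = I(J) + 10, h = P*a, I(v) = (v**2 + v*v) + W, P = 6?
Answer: -5016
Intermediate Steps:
W = 2 (W = -5 + 7 = 2)
I(v) = 2 + 2*v**2 (I(v) = (v**2 + v*v) + 2 = (v**2 + v**2) + 2 = 2*v**2 + 2 = 2 + 2*v**2)
h = -114 (h = 6*(-19) = -114)
u = 44 (u = (2 + 2*4**2) + 10 = (2 + 2*16) + 10 = (2 + 32) + 10 = 34 + 10 = 44)
h*u = -114*44 = -5016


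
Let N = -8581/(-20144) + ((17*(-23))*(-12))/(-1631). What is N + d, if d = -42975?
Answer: -1412018300437/32854864 ≈ -42977.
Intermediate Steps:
N = -80520037/32854864 (N = -8581*(-1/20144) - 391*(-12)*(-1/1631) = 8581/20144 + 4692*(-1/1631) = 8581/20144 - 4692/1631 = -80520037/32854864 ≈ -2.4508)
N + d = -80520037/32854864 - 42975 = -1412018300437/32854864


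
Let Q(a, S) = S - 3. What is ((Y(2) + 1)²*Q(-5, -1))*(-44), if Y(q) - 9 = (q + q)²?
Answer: 118976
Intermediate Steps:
Y(q) = 9 + 4*q² (Y(q) = 9 + (q + q)² = 9 + (2*q)² = 9 + 4*q²)
Q(a, S) = -3 + S
((Y(2) + 1)²*Q(-5, -1))*(-44) = (((9 + 4*2²) + 1)²*(-3 - 1))*(-44) = (((9 + 4*4) + 1)²*(-4))*(-44) = (((9 + 16) + 1)²*(-4))*(-44) = ((25 + 1)²*(-4))*(-44) = (26²*(-4))*(-44) = (676*(-4))*(-44) = -2704*(-44) = 118976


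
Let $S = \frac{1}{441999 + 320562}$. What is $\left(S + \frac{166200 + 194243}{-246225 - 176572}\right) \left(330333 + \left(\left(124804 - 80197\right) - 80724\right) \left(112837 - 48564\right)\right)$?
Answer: $\frac{212651131693170397136}{107469501039} \approx 1.9787 \cdot 10^{9}$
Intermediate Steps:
$S = \frac{1}{762561} \approx 1.3114 \cdot 10^{-6}$
$\left(S + \frac{166200 + 194243}{-246225 - 176572}\right) \left(330333 + \left(\left(124804 - 80197\right) - 80724\right) \left(112837 - 48564\right)\right) = \left(\frac{1}{762561} + \frac{166200 + 194243}{-246225 - 176572}\right) \left(330333 + \left(\left(124804 - 80197\right) - 80724\right) \left(112837 - 48564\right)\right) = \left(\frac{1}{762561} + \frac{360443}{-422797}\right) \left(330333 + \left(44607 - 80724\right) 64273\right) = \left(\frac{1}{762561} + 360443 \left(- \frac{1}{422797}\right)\right) \left(330333 - 2321347941\right) = \left(\frac{1}{762561} - \frac{360443}{422797}\right) \left(330333 - 2321347941\right) = \left(- \frac{274859351726}{322408503117}\right) \left(-2321017608\right) = \frac{212651131693170397136}{107469501039}$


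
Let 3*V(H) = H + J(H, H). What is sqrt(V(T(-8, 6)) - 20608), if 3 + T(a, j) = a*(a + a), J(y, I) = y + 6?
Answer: 8*I*sqrt(2886)/3 ≈ 143.26*I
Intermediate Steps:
J(y, I) = 6 + y
T(a, j) = -3 + 2*a**2 (T(a, j) = -3 + a*(a + a) = -3 + a*(2*a) = -3 + 2*a**2)
V(H) = 2 + 2*H/3 (V(H) = (H + (6 + H))/3 = (6 + 2*H)/3 = 2 + 2*H/3)
sqrt(V(T(-8, 6)) - 20608) = sqrt((2 + 2*(-3 + 2*(-8)**2)/3) - 20608) = sqrt((2 + 2*(-3 + 2*64)/3) - 20608) = sqrt((2 + 2*(-3 + 128)/3) - 20608) = sqrt((2 + (2/3)*125) - 20608) = sqrt((2 + 250/3) - 20608) = sqrt(256/3 - 20608) = sqrt(-61568/3) = 8*I*sqrt(2886)/3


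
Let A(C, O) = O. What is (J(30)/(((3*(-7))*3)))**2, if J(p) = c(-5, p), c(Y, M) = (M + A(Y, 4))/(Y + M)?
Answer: 1156/2480625 ≈ 0.00046601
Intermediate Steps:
c(Y, M) = (4 + M)/(M + Y) (c(Y, M) = (M + 4)/(Y + M) = (4 + M)/(M + Y))
J(p) = (4 + p)/(-5 + p) (J(p) = (4 + p)/(p - 5) = (4 + p)/(-5 + p))
(J(30)/(((3*(-7))*3)))**2 = (((4 + 30)/(-5 + 30))/(((3*(-7))*3)))**2 = ((34/25)/((-21*3)))**2 = (((1/25)*34)/(-63))**2 = ((34/25)*(-1/63))**2 = (-34/1575)**2 = 1156/2480625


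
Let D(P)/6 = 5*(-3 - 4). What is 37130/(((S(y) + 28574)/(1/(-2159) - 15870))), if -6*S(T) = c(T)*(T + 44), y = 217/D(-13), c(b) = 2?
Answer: -114497773202700/5549430989 ≈ -20632.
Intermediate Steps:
D(P) = -210 (D(P) = 6*(5*(-3 - 4)) = 6*(5*(-7)) = 6*(-35) = -210)
y = -31/30 (y = 217/(-210) = 217*(-1/210) = -31/30 ≈ -1.0333)
S(T) = -44/3 - T/3 (S(T) = -(T + 44)/3 = -(44 + T)/3 = -(88 + 2*T)/6 = -44/3 - T/3)
37130/(((S(y) + 28574)/(1/(-2159) - 15870))) = 37130/((((-44/3 - ⅓*(-31/30)) + 28574)/(1/(-2159) - 15870))) = 37130/((((-44/3 + 31/90) + 28574)/(-1/2159 - 15870))) = 37130/(((-1289/90 + 28574)/(-34263331/2159))) = 37130/(((2570371/90)*(-2159/34263331))) = 37130/(-5549430989/3083699790) = 37130*(-3083699790/5549430989) = -114497773202700/5549430989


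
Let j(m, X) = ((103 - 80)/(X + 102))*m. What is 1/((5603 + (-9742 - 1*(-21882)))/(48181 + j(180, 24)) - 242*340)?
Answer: -337497/27769128959 ≈ -1.2154e-5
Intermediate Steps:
j(m, X) = 23*m/(102 + X) (j(m, X) = (23/(102 + X))*m = 23*m/(102 + X))
1/((5603 + (-9742 - 1*(-21882)))/(48181 + j(180, 24)) - 242*340) = 1/((5603 + (-9742 - 1*(-21882)))/(48181 + 23*180/(102 + 24)) - 242*340) = 1/((5603 + (-9742 + 21882))/(48181 + 23*180/126) - 82280) = 1/((5603 + 12140)/(48181 + 23*180*(1/126)) - 82280) = 1/(17743/(48181 + 230/7) - 82280) = 1/(17743/(337497/7) - 82280) = 1/(17743*(7/337497) - 82280) = 1/(124201/337497 - 82280) = 1/(-27769128959/337497) = -337497/27769128959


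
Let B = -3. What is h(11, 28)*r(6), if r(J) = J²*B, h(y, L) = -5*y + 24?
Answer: 3348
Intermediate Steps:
h(y, L) = 24 - 5*y
r(J) = -3*J² (r(J) = J²*(-3) = -3*J²)
h(11, 28)*r(6) = (24 - 5*11)*(-3*6²) = (24 - 55)*(-3*36) = -31*(-108) = 3348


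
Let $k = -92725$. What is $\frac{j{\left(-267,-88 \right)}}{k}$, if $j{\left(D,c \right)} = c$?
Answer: $\frac{88}{92725} \approx 0.00094904$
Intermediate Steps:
$\frac{j{\left(-267,-88 \right)}}{k} = - \frac{88}{-92725} = \left(-88\right) \left(- \frac{1}{92725}\right) = \frac{88}{92725}$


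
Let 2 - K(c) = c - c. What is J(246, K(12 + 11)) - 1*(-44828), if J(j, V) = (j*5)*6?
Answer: 52208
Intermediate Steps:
K(c) = 2 (K(c) = 2 - (c - c) = 2 - 1*0 = 2 + 0 = 2)
J(j, V) = 30*j (J(j, V) = (5*j)*6 = 30*j)
J(246, K(12 + 11)) - 1*(-44828) = 30*246 - 1*(-44828) = 7380 + 44828 = 52208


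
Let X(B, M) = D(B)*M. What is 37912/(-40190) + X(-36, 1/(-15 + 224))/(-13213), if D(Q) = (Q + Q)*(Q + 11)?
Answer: -52383487252/55492684115 ≈ -0.94397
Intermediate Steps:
D(Q) = 2*Q*(11 + Q) (D(Q) = (2*Q)*(11 + Q) = 2*Q*(11 + Q))
X(B, M) = 2*B*M*(11 + B) (X(B, M) = (2*B*(11 + B))*M = 2*B*M*(11 + B))
37912/(-40190) + X(-36, 1/(-15 + 224))/(-13213) = 37912/(-40190) + (2*(-36)*(11 - 36)/(-15 + 224))/(-13213) = 37912*(-1/40190) + (2*(-36)*(-25)/209)*(-1/13213) = -18956/20095 + (2*(-36)*(1/209)*(-25))*(-1/13213) = -18956/20095 + (1800/209)*(-1/13213) = -18956/20095 - 1800/2761517 = -52383487252/55492684115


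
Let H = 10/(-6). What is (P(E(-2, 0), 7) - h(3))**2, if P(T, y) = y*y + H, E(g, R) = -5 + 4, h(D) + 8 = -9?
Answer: 37249/9 ≈ 4138.8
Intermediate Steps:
H = -5/3 (H = 10*(-1/6) = -5/3 ≈ -1.6667)
h(D) = -17 (h(D) = -8 - 9 = -17)
E(g, R) = -1
P(T, y) = -5/3 + y**2 (P(T, y) = y*y - 5/3 = y**2 - 5/3 = -5/3 + y**2)
(P(E(-2, 0), 7) - h(3))**2 = ((-5/3 + 7**2) - 1*(-17))**2 = ((-5/3 + 49) + 17)**2 = (142/3 + 17)**2 = (193/3)**2 = 37249/9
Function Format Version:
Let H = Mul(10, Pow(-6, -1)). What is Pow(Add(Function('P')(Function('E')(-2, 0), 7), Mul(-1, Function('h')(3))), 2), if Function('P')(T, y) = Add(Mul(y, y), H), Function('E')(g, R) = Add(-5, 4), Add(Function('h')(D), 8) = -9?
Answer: Rational(37249, 9) ≈ 4138.8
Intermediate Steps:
H = Rational(-5, 3) (H = Mul(10, Rational(-1, 6)) = Rational(-5, 3) ≈ -1.6667)
Function('h')(D) = -17 (Function('h')(D) = Add(-8, -9) = -17)
Function('E')(g, R) = -1
Function('P')(T, y) = Add(Rational(-5, 3), Pow(y, 2)) (Function('P')(T, y) = Add(Mul(y, y), Rational(-5, 3)) = Add(Pow(y, 2), Rational(-5, 3)) = Add(Rational(-5, 3), Pow(y, 2)))
Pow(Add(Function('P')(Function('E')(-2, 0), 7), Mul(-1, Function('h')(3))), 2) = Pow(Add(Add(Rational(-5, 3), Pow(7, 2)), Mul(-1, -17)), 2) = Pow(Add(Add(Rational(-5, 3), 49), 17), 2) = Pow(Add(Rational(142, 3), 17), 2) = Pow(Rational(193, 3), 2) = Rational(37249, 9)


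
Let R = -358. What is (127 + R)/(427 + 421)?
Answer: -231/848 ≈ -0.27241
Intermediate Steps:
(127 + R)/(427 + 421) = (127 - 358)/(427 + 421) = -231/848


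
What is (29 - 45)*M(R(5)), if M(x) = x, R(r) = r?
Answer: -80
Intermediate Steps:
(29 - 45)*M(R(5)) = (29 - 45)*5 = -16*5 = -80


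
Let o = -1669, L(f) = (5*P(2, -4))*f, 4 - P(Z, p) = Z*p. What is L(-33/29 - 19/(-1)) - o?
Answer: 79481/29 ≈ 2740.7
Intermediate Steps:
P(Z, p) = 4 - Z*p
L(f) = 60*f (L(f) = (5*(4 - 1*2*(-4)))*f = (5*(4 + 8))*f = (5*12)*f = 60*f)
L(-33/29 - 19/(-1)) - o = 60*(-33/29 - 19/(-1)) - 1*(-1669) = 60*(-33*1/29 - 19*(-1)) + 1669 = 60*(-33/29 + 19) + 1669 = 60*(518/29) + 1669 = 31080/29 + 1669 = 79481/29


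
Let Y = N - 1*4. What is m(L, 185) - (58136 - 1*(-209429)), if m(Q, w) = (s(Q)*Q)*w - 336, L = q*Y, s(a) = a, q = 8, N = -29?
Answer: 12625859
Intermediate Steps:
Y = -33 (Y = -29 - 1*4 = -29 - 4 = -33)
L = -264 (L = 8*(-33) = -264)
m(Q, w) = -336 + w*Q² (m(Q, w) = (Q*Q)*w - 336 = Q²*w - 336 = w*Q² - 336 = -336 + w*Q²)
m(L, 185) - (58136 - 1*(-209429)) = (-336 + 185*(-264)²) - (58136 - 1*(-209429)) = (-336 + 185*69696) - (58136 + 209429) = (-336 + 12893760) - 1*267565 = 12893424 - 267565 = 12625859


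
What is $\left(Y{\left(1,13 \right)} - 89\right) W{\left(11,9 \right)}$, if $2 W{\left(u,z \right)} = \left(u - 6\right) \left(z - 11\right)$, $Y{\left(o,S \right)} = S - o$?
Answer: $385$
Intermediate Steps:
$W{\left(u,z \right)} = \frac{\left(-11 + z\right) \left(-6 + u\right)}{2}$ ($W{\left(u,z \right)} = \frac{\left(u - 6\right) \left(z - 11\right)}{2} = \frac{\left(-6 + u\right) \left(-11 + z\right)}{2} = \frac{\left(-11 + z\right) \left(-6 + u\right)}{2}$)
$\left(Y{\left(1,13 \right)} - 89\right) W{\left(11,9 \right)} = \left(\left(13 - 1\right) - 89\right) \left(33 - 27 - \frac{121}{2} + \frac{1}{2} \cdot 11 \cdot 9\right) = \left(\left(13 - 1\right) - 89\right) \left(33 - 27 - \frac{121}{2} + \frac{99}{2}\right) = \left(12 - 89\right) \left(-5\right) = \left(-77\right) \left(-5\right) = 385$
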